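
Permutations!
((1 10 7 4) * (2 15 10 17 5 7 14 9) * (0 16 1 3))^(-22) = ((0 16 1 17 5 7 4 3)(2 15 10 14 9))^(-22) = (0 1 5 4)(2 14 15 9 10)(3 16 17 7)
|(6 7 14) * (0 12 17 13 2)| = 15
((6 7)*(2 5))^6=((2 5)(6 7))^6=(7)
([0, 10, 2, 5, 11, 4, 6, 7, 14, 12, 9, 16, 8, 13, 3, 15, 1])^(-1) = [0, 16, 2, 14, 5, 3, 6, 7, 12, 10, 1, 4, 9, 13, 8, 15, 11]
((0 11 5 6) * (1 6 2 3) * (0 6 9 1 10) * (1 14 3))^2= ((0 11 5 2 1 9 14 3 10))^2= (0 5 1 14 10 11 2 9 3)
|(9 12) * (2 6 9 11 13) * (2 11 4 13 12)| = 12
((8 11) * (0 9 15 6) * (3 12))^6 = (0 15)(6 9)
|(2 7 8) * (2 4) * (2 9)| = 5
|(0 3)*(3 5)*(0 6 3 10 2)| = 4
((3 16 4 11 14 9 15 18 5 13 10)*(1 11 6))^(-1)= (1 6 4 16 3 10 13 5 18 15 9 14 11)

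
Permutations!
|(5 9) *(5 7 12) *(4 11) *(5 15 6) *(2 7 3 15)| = |(2 7 12)(3 15 6 5 9)(4 11)| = 30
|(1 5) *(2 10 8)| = 6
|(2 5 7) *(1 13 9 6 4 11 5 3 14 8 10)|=|(1 13 9 6 4 11 5 7 2 3 14 8 10)|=13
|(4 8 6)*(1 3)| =|(1 3)(4 8 6)| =6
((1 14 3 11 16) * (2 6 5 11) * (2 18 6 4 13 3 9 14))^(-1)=(1 16 11 5 6 18 3 13 4 2)(9 14)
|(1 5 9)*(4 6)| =6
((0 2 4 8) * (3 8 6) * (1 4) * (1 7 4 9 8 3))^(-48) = ((0 2 7 4 6 1 9 8))^(-48) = (9)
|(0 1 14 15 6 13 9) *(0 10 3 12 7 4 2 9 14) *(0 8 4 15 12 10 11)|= 42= |(0 1 8 4 2 9 11)(3 10)(6 13 14 12 7 15)|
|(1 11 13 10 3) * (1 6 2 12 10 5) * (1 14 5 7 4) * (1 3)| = |(1 11 13 7 4 3 6 2 12 10)(5 14)| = 10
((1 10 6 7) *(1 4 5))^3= (1 7)(4 10)(5 6)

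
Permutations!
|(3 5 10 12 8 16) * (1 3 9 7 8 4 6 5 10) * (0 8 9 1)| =|(0 8 16 1 3 10 12 4 6 5)(7 9)| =10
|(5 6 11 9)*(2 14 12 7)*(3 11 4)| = |(2 14 12 7)(3 11 9 5 6 4)| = 12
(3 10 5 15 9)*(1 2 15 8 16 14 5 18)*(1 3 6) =(1 2 15 9 6)(3 10 18)(5 8 16 14) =[0, 2, 15, 10, 4, 8, 1, 7, 16, 6, 18, 11, 12, 13, 5, 9, 14, 17, 3]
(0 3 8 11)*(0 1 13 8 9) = [3, 13, 2, 9, 4, 5, 6, 7, 11, 0, 10, 1, 12, 8] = (0 3 9)(1 13 8 11)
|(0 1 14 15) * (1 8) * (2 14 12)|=7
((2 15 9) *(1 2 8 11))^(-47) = (1 2 15 9 8 11)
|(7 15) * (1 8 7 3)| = 5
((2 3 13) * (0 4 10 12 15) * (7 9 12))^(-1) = (0 15 12 9 7 10 4)(2 13 3)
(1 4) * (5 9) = (1 4)(5 9) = [0, 4, 2, 3, 1, 9, 6, 7, 8, 5]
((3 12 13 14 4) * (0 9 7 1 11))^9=(0 11 1 7 9)(3 4 14 13 12)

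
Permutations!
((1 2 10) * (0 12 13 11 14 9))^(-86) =(0 14 13)(1 2 10)(9 11 12)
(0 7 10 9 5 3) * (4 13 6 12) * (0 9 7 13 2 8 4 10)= (0 13 6 12 10 7)(2 8 4)(3 9 5)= [13, 1, 8, 9, 2, 3, 12, 0, 4, 5, 7, 11, 10, 6]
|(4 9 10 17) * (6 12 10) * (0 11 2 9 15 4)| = 8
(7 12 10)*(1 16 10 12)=[0, 16, 2, 3, 4, 5, 6, 1, 8, 9, 7, 11, 12, 13, 14, 15, 10]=(1 16 10 7)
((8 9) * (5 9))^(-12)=((5 9 8))^(-12)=(9)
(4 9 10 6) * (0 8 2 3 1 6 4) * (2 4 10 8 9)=(10)(0 9 8 4 2 3 1 6)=[9, 6, 3, 1, 2, 5, 0, 7, 4, 8, 10]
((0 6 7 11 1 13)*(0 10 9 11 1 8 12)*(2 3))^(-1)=(0 12 8 11 9 10 13 1 7 6)(2 3)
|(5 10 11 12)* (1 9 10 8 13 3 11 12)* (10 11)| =|(1 9 11)(3 10 12 5 8 13)| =6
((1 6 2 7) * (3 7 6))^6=((1 3 7)(2 6))^6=(7)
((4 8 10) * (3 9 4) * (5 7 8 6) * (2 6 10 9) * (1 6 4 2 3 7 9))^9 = (10)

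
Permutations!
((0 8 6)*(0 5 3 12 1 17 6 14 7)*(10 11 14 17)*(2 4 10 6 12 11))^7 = (0 3 12 7 5 17 14 6 8 11 1)(2 4 10)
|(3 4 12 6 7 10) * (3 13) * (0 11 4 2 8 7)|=|(0 11 4 12 6)(2 8 7 10 13 3)|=30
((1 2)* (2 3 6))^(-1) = (1 2 6 3)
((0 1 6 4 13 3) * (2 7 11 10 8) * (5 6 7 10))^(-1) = (0 3 13 4 6 5 11 7 1)(2 8 10)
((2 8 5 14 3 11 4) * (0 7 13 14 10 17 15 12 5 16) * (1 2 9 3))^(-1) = ((0 7 13 14 1 2 8 16)(3 11 4 9)(5 10 17 15 12))^(-1) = (0 16 8 2 1 14 13 7)(3 9 4 11)(5 12 15 17 10)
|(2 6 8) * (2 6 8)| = |(2 8 6)| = 3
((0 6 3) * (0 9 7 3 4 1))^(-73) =((0 6 4 1)(3 9 7))^(-73) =(0 1 4 6)(3 7 9)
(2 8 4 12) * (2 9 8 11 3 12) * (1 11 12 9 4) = [0, 11, 12, 9, 2, 5, 6, 7, 1, 8, 10, 3, 4] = (1 11 3 9 8)(2 12 4)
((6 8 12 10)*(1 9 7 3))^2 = ((1 9 7 3)(6 8 12 10))^2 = (1 7)(3 9)(6 12)(8 10)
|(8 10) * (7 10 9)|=4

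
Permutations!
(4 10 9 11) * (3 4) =[0, 1, 2, 4, 10, 5, 6, 7, 8, 11, 9, 3] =(3 4 10 9 11)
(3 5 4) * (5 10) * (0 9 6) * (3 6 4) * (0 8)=(0 9 4 6 8)(3 10 5)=[9, 1, 2, 10, 6, 3, 8, 7, 0, 4, 5]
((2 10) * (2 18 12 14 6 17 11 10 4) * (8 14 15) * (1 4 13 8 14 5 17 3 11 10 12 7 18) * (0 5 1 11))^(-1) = (0 3 6 14 15 12 11 10 17 5)(1 8 13 2 4)(7 18)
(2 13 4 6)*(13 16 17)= [0, 1, 16, 3, 6, 5, 2, 7, 8, 9, 10, 11, 12, 4, 14, 15, 17, 13]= (2 16 17 13 4 6)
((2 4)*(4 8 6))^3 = ((2 8 6 4))^3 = (2 4 6 8)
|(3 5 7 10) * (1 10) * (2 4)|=|(1 10 3 5 7)(2 4)|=10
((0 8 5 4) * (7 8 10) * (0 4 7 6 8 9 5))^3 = ((0 10 6 8)(5 7 9))^3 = (0 8 6 10)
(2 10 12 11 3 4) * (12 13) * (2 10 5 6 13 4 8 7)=(2 5 6 13 12 11 3 8 7)(4 10)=[0, 1, 5, 8, 10, 6, 13, 2, 7, 9, 4, 3, 11, 12]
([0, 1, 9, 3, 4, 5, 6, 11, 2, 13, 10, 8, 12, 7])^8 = (2 13 11)(7 8 9)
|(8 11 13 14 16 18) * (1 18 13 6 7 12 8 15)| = 15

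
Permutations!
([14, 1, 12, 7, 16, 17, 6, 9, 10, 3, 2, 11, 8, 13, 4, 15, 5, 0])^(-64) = [4, 1, 2, 9, 5, 0, 6, 3, 8, 7, 10, 11, 12, 13, 16, 15, 17, 14]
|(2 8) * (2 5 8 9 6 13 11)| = |(2 9 6 13 11)(5 8)| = 10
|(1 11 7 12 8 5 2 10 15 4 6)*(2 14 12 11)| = |(1 2 10 15 4 6)(5 14 12 8)(7 11)| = 12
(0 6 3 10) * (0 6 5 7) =[5, 1, 2, 10, 4, 7, 3, 0, 8, 9, 6] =(0 5 7)(3 10 6)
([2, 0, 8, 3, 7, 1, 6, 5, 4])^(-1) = [1, 5, 0, 3, 8, 7, 6, 4, 2]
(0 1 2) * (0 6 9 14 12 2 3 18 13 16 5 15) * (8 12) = [1, 3, 6, 18, 4, 15, 9, 7, 12, 14, 10, 11, 2, 16, 8, 0, 5, 17, 13] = (0 1 3 18 13 16 5 15)(2 6 9 14 8 12)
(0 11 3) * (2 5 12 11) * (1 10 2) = (0 1 10 2 5 12 11 3) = [1, 10, 5, 0, 4, 12, 6, 7, 8, 9, 2, 3, 11]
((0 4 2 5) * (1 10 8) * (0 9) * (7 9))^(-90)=(10)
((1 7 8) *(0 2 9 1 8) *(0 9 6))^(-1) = (0 6 2)(1 9 7)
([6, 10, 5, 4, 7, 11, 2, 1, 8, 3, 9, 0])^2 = [2, 9, 11, 7, 1, 0, 5, 10, 8, 4, 3, 6]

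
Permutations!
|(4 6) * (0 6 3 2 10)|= 6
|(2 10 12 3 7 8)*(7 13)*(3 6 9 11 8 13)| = |(2 10 12 6 9 11 8)(7 13)| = 14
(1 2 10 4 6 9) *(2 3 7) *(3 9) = [0, 9, 10, 7, 6, 5, 3, 2, 8, 1, 4] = (1 9)(2 10 4 6 3 7)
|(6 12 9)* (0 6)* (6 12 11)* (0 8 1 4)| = |(0 12 9 8 1 4)(6 11)| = 6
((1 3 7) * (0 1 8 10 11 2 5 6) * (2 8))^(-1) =((0 1 3 7 2 5 6)(8 10 11))^(-1) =(0 6 5 2 7 3 1)(8 11 10)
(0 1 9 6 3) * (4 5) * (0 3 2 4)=[1, 9, 4, 3, 5, 0, 2, 7, 8, 6]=(0 1 9 6 2 4 5)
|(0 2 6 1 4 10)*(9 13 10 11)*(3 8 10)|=|(0 2 6 1 4 11 9 13 3 8 10)|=11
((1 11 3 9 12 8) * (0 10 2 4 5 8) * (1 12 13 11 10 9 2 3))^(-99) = ((0 9 13 11 1 10 3 2 4 5 8 12))^(-99) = (0 5 3 11)(1 9 8 2)(4 10 13 12)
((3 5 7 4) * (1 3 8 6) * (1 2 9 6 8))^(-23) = ((1 3 5 7 4)(2 9 6))^(-23) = (1 5 4 3 7)(2 9 6)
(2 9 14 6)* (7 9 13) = [0, 1, 13, 3, 4, 5, 2, 9, 8, 14, 10, 11, 12, 7, 6] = (2 13 7 9 14 6)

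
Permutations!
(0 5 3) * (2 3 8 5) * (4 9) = (0 2 3)(4 9)(5 8) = [2, 1, 3, 0, 9, 8, 6, 7, 5, 4]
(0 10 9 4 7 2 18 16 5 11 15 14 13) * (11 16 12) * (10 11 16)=(0 11 15 14 13)(2 18 12 16 5 10 9 4 7)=[11, 1, 18, 3, 7, 10, 6, 2, 8, 4, 9, 15, 16, 0, 13, 14, 5, 17, 12]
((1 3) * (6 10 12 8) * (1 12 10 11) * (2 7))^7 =(1 3 12 8 6 11)(2 7)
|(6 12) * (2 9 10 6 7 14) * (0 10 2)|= 6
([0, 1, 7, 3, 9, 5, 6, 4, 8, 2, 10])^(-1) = (10)(2 9 4 7)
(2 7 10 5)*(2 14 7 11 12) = (2 11 12)(5 14 7 10) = [0, 1, 11, 3, 4, 14, 6, 10, 8, 9, 5, 12, 2, 13, 7]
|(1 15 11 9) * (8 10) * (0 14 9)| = 6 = |(0 14 9 1 15 11)(8 10)|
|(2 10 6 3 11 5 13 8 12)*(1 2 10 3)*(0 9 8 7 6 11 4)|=|(0 9 8 12 10 11 5 13 7 6 1 2 3 4)|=14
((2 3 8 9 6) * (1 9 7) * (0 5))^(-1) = (0 5)(1 7 8 3 2 6 9)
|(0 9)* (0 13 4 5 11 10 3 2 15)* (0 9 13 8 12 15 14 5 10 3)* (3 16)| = 12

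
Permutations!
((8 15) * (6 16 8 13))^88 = ((6 16 8 15 13))^88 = (6 15 16 13 8)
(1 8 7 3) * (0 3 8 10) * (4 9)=(0 3 1 10)(4 9)(7 8)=[3, 10, 2, 1, 9, 5, 6, 8, 7, 4, 0]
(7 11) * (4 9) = (4 9)(7 11) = [0, 1, 2, 3, 9, 5, 6, 11, 8, 4, 10, 7]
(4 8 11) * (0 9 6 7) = (0 9 6 7)(4 8 11) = [9, 1, 2, 3, 8, 5, 7, 0, 11, 6, 10, 4]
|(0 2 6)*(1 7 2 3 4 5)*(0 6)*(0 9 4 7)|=|(0 3 7 2 9 4 5 1)|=8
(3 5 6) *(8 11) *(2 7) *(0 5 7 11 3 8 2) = (0 5 6 8 3 7)(2 11) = [5, 1, 11, 7, 4, 6, 8, 0, 3, 9, 10, 2]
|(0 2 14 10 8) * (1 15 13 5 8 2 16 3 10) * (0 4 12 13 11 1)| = |(0 16 3 10 2 14)(1 15 11)(4 12 13 5 8)| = 30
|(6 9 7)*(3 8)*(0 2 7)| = 10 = |(0 2 7 6 9)(3 8)|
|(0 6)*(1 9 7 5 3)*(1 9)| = 4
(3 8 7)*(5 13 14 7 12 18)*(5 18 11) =(18)(3 8 12 11 5 13 14 7) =[0, 1, 2, 8, 4, 13, 6, 3, 12, 9, 10, 5, 11, 14, 7, 15, 16, 17, 18]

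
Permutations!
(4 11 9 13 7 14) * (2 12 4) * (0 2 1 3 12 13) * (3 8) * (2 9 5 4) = (0 9)(1 8 3 12 2 13 7 14)(4 11 5) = [9, 8, 13, 12, 11, 4, 6, 14, 3, 0, 10, 5, 2, 7, 1]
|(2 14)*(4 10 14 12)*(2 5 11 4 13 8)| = |(2 12 13 8)(4 10 14 5 11)| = 20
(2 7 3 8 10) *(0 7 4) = (0 7 3 8 10 2 4) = [7, 1, 4, 8, 0, 5, 6, 3, 10, 9, 2]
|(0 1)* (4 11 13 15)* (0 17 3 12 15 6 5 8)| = 12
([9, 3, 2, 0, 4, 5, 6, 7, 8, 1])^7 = [3, 9, 2, 1, 4, 5, 6, 7, 8, 0]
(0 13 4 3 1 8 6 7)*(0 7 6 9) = [13, 8, 2, 1, 3, 5, 6, 7, 9, 0, 10, 11, 12, 4] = (0 13 4 3 1 8 9)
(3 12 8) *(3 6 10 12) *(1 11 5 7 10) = (1 11 5 7 10 12 8 6) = [0, 11, 2, 3, 4, 7, 1, 10, 6, 9, 12, 5, 8]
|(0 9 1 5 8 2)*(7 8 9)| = |(0 7 8 2)(1 5 9)| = 12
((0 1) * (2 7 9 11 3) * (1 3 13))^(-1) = ((0 3 2 7 9 11 13 1))^(-1) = (0 1 13 11 9 7 2 3)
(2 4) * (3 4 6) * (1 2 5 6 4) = (1 2 4 5 6 3) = [0, 2, 4, 1, 5, 6, 3]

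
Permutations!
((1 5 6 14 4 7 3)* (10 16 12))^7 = (10 16 12) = ((1 5 6 14 4 7 3)(10 16 12))^7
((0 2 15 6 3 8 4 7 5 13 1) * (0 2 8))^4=(0 5 15 8 13 6 4 1 3 7 2)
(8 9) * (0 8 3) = (0 8 9 3) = [8, 1, 2, 0, 4, 5, 6, 7, 9, 3]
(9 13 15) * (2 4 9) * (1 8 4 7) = [0, 8, 7, 3, 9, 5, 6, 1, 4, 13, 10, 11, 12, 15, 14, 2] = (1 8 4 9 13 15 2 7)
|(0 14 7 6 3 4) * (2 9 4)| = 8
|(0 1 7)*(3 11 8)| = 3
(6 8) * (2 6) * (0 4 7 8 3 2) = (0 4 7 8)(2 6 3) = [4, 1, 6, 2, 7, 5, 3, 8, 0]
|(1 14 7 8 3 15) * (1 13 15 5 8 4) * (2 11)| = |(1 14 7 4)(2 11)(3 5 8)(13 15)| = 12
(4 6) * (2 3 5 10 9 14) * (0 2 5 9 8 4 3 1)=[2, 0, 1, 9, 6, 10, 3, 7, 4, 14, 8, 11, 12, 13, 5]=(0 2 1)(3 9 14 5 10 8 4 6)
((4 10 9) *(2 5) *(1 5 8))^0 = ((1 5 2 8)(4 10 9))^0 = (10)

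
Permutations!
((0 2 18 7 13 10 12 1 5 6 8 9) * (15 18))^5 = ((0 2 15 18 7 13 10 12 1 5 6 8 9))^5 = (0 13 6 15 12 9 7 5 2 10 8 18 1)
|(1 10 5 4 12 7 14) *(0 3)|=|(0 3)(1 10 5 4 12 7 14)|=14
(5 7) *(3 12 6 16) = (3 12 6 16)(5 7) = [0, 1, 2, 12, 4, 7, 16, 5, 8, 9, 10, 11, 6, 13, 14, 15, 3]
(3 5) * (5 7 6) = (3 7 6 5) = [0, 1, 2, 7, 4, 3, 5, 6]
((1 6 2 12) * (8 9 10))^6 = ((1 6 2 12)(8 9 10))^6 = (1 2)(6 12)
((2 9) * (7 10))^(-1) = (2 9)(7 10)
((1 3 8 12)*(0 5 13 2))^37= (0 5 13 2)(1 3 8 12)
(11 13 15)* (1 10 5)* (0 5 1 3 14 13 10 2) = (0 5 3 14 13 15 11 10 1 2) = [5, 2, 0, 14, 4, 3, 6, 7, 8, 9, 1, 10, 12, 15, 13, 11]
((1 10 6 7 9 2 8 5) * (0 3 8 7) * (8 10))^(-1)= ((0 3 10 6)(1 8 5)(2 7 9))^(-1)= (0 6 10 3)(1 5 8)(2 9 7)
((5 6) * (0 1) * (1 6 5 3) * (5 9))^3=(0 1 3 6)(5 9)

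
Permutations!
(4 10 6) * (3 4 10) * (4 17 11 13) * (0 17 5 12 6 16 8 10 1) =(0 17 11 13 4 3 5 12 6 1)(8 10 16) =[17, 0, 2, 5, 3, 12, 1, 7, 10, 9, 16, 13, 6, 4, 14, 15, 8, 11]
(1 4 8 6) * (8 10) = [0, 4, 2, 3, 10, 5, 1, 7, 6, 9, 8] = (1 4 10 8 6)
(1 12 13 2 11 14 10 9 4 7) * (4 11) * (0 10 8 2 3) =[10, 12, 4, 0, 7, 5, 6, 1, 2, 11, 9, 14, 13, 3, 8] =(0 10 9 11 14 8 2 4 7 1 12 13 3)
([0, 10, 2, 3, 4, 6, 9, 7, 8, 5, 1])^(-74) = [0, 1, 2, 3, 4, 6, 9, 7, 8, 5, 10]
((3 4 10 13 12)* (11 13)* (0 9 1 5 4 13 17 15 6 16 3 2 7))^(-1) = (0 7 2 12 13 3 16 6 15 17 11 10 4 5 1 9)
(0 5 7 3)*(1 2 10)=[5, 2, 10, 0, 4, 7, 6, 3, 8, 9, 1]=(0 5 7 3)(1 2 10)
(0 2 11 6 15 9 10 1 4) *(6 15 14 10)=[2, 4, 11, 3, 0, 5, 14, 7, 8, 6, 1, 15, 12, 13, 10, 9]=(0 2 11 15 9 6 14 10 1 4)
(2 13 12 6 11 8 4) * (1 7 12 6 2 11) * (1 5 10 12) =(1 7)(2 13 6 5 10 12)(4 11 8) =[0, 7, 13, 3, 11, 10, 5, 1, 4, 9, 12, 8, 2, 6]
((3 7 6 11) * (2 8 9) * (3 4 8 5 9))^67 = (2 5 9)(3 7 6 11 4 8)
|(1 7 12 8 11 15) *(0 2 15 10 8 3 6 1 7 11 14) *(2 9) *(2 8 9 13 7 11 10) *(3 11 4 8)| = |(0 13 7 12 11 2 15 4 8 14)(1 10 9 3 6)| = 10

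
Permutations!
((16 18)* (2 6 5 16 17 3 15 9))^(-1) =(2 9 15 3 17 18 16 5 6)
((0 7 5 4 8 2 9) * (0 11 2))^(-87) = ((0 7 5 4 8)(2 9 11))^(-87) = (11)(0 4 7 8 5)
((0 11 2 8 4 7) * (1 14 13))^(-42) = (14)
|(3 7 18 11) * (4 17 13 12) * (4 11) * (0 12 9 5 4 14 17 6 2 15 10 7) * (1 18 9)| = |(0 12 11 3)(1 18 14 17 13)(2 15 10 7 9 5 4 6)| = 40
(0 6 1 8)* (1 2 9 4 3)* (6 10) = (0 10 6 2 9 4 3 1 8) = [10, 8, 9, 1, 3, 5, 2, 7, 0, 4, 6]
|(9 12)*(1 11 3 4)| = |(1 11 3 4)(9 12)| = 4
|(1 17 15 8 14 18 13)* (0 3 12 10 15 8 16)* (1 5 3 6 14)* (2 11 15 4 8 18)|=70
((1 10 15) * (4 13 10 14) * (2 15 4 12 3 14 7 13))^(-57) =((1 7 13 10 4 2 15)(3 14 12))^(-57) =(1 15 2 4 10 13 7)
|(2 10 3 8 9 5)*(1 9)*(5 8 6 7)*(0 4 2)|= |(0 4 2 10 3 6 7 5)(1 9 8)|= 24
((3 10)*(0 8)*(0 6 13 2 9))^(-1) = (0 9 2 13 6 8)(3 10) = ((0 8 6 13 2 9)(3 10))^(-1)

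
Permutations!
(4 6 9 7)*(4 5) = (4 6 9 7 5) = [0, 1, 2, 3, 6, 4, 9, 5, 8, 7]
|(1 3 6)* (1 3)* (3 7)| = 3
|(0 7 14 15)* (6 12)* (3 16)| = 4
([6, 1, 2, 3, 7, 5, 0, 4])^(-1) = (0 6)(4 7)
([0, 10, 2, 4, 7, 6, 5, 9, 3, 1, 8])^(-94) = [0, 4, 2, 1, 10, 5, 6, 8, 9, 3, 7]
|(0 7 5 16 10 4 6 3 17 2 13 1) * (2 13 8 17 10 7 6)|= 30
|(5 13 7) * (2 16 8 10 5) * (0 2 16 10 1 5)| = |(0 2 10)(1 5 13 7 16 8)| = 6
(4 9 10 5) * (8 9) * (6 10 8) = (4 6 10 5)(8 9) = [0, 1, 2, 3, 6, 4, 10, 7, 9, 8, 5]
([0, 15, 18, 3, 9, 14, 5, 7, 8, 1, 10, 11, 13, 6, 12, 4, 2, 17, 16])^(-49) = [0, 9, 16, 3, 15, 14, 5, 7, 8, 4, 10, 11, 13, 6, 12, 1, 18, 17, 2]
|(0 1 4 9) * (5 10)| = |(0 1 4 9)(5 10)| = 4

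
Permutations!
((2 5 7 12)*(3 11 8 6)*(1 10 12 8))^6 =((1 10 12 2 5 7 8 6 3 11))^6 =(1 8 12 3 5)(2 11 7 10 6)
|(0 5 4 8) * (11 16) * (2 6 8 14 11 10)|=|(0 5 4 14 11 16 10 2 6 8)|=10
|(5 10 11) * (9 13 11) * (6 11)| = |(5 10 9 13 6 11)| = 6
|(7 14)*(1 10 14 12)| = |(1 10 14 7 12)| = 5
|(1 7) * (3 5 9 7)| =5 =|(1 3 5 9 7)|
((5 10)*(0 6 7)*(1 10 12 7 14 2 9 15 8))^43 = (0 1 14 5 9 7 8 6 10 2 12 15)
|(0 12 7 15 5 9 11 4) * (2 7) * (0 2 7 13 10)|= |(0 12 7 15 5 9 11 4 2 13 10)|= 11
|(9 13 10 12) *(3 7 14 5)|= 4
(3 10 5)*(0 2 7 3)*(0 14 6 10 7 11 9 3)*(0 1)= [2, 0, 11, 7, 4, 14, 10, 1, 8, 3, 5, 9, 12, 13, 6]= (0 2 11 9 3 7 1)(5 14 6 10)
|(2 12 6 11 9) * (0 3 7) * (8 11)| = |(0 3 7)(2 12 6 8 11 9)| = 6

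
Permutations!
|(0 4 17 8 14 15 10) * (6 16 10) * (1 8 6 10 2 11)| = 12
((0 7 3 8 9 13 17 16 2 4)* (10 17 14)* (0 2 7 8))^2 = ((0 8 9 13 14 10 17 16 7 3)(2 4))^2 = (0 9 14 17 7)(3 8 13 10 16)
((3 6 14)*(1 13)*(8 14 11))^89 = (1 13)(3 14 8 11 6)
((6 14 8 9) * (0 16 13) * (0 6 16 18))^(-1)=((0 18)(6 14 8 9 16 13))^(-1)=(0 18)(6 13 16 9 8 14)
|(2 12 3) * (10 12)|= |(2 10 12 3)|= 4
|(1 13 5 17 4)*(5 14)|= 6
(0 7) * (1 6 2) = [7, 6, 1, 3, 4, 5, 2, 0] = (0 7)(1 6 2)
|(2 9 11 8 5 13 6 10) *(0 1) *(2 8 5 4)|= 18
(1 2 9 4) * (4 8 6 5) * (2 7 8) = (1 7 8 6 5 4)(2 9) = [0, 7, 9, 3, 1, 4, 5, 8, 6, 2]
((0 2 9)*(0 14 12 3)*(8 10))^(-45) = ((0 2 9 14 12 3)(8 10))^(-45) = (0 14)(2 12)(3 9)(8 10)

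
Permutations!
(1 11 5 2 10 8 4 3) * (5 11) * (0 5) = (11)(0 5 2 10 8 4 3 1) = [5, 0, 10, 1, 3, 2, 6, 7, 4, 9, 8, 11]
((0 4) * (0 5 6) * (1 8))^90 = ((0 4 5 6)(1 8))^90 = (8)(0 5)(4 6)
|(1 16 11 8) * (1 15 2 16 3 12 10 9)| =5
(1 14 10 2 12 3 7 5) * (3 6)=[0, 14, 12, 7, 4, 1, 3, 5, 8, 9, 2, 11, 6, 13, 10]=(1 14 10 2 12 6 3 7 5)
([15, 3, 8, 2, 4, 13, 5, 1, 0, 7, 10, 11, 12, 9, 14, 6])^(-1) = [8, 7, 3, 1, 4, 6, 15, 9, 2, 13, 10, 11, 12, 5, 14, 0]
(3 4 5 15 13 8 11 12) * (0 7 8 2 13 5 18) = (0 7 8 11 12 3 4 18)(2 13)(5 15) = [7, 1, 13, 4, 18, 15, 6, 8, 11, 9, 10, 12, 3, 2, 14, 5, 16, 17, 0]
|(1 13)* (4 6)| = 2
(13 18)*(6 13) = [0, 1, 2, 3, 4, 5, 13, 7, 8, 9, 10, 11, 12, 18, 14, 15, 16, 17, 6] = (6 13 18)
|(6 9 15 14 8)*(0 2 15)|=7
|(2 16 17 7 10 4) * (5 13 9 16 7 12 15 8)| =8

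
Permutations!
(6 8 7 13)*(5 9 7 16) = (5 9 7 13 6 8 16) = [0, 1, 2, 3, 4, 9, 8, 13, 16, 7, 10, 11, 12, 6, 14, 15, 5]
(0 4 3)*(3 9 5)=(0 4 9 5 3)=[4, 1, 2, 0, 9, 3, 6, 7, 8, 5]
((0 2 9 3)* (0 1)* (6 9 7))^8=(0 2 7 6 9 3 1)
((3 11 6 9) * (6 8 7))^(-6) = (11)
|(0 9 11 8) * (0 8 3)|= |(0 9 11 3)|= 4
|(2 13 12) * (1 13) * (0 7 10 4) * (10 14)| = |(0 7 14 10 4)(1 13 12 2)| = 20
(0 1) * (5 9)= (0 1)(5 9)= [1, 0, 2, 3, 4, 9, 6, 7, 8, 5]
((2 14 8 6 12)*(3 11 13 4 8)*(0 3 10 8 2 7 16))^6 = (0 14 16 2 7 4 12 13 6 11 8 3 10)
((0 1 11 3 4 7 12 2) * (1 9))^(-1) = (0 2 12 7 4 3 11 1 9)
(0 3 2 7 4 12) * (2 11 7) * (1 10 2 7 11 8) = (0 3 8 1 10 2 7 4 12) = [3, 10, 7, 8, 12, 5, 6, 4, 1, 9, 2, 11, 0]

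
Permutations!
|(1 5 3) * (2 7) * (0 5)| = 4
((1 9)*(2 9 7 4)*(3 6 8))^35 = ((1 7 4 2 9)(3 6 8))^35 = (9)(3 8 6)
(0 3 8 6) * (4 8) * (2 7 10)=[3, 1, 7, 4, 8, 5, 0, 10, 6, 9, 2]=(0 3 4 8 6)(2 7 10)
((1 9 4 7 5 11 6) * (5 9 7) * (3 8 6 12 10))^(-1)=(1 6 8 3 10 12 11 5 4 9 7)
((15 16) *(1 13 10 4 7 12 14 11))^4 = ((1 13 10 4 7 12 14 11)(15 16))^4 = (16)(1 7)(4 11)(10 14)(12 13)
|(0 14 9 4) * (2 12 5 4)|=7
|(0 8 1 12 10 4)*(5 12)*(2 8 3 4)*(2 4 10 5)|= |(0 3 10 4)(1 2 8)(5 12)|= 12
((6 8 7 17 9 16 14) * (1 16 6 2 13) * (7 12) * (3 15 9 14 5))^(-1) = (1 13 2 14 17 7 12 8 6 9 15 3 5 16)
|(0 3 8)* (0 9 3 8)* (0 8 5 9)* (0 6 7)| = |(0 5 9 3 8 6 7)| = 7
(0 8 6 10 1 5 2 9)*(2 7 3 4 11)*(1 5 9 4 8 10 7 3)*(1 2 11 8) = [10, 9, 4, 1, 8, 3, 7, 2, 6, 0, 5, 11] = (11)(0 10 5 3 1 9)(2 4 8 6 7)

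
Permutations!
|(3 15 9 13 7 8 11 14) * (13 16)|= |(3 15 9 16 13 7 8 11 14)|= 9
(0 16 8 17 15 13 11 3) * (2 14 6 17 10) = [16, 1, 14, 0, 4, 5, 17, 7, 10, 9, 2, 3, 12, 11, 6, 13, 8, 15] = (0 16 8 10 2 14 6 17 15 13 11 3)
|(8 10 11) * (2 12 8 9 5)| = |(2 12 8 10 11 9 5)| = 7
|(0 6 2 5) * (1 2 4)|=|(0 6 4 1 2 5)|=6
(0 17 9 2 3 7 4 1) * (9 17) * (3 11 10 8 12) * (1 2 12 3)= (17)(0 9 12 1)(2 11 10 8 3 7 4)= [9, 0, 11, 7, 2, 5, 6, 4, 3, 12, 8, 10, 1, 13, 14, 15, 16, 17]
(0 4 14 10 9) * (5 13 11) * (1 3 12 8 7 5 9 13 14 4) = (0 1 3 12 8 7 5 14 10 13 11 9) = [1, 3, 2, 12, 4, 14, 6, 5, 7, 0, 13, 9, 8, 11, 10]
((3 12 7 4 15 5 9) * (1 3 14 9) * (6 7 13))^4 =((1 3 12 13 6 7 4 15 5)(9 14))^4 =(1 6 5 13 15 12 4 3 7)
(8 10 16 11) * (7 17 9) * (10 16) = [0, 1, 2, 3, 4, 5, 6, 17, 16, 7, 10, 8, 12, 13, 14, 15, 11, 9] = (7 17 9)(8 16 11)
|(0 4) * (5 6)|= |(0 4)(5 6)|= 2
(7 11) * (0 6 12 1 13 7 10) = [6, 13, 2, 3, 4, 5, 12, 11, 8, 9, 0, 10, 1, 7] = (0 6 12 1 13 7 11 10)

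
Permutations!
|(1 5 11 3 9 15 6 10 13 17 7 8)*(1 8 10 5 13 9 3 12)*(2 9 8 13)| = |(1 2 9 15 6 5 11 12)(7 10 8 13 17)| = 40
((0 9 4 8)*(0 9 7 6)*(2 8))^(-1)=(0 6 7)(2 4 9 8)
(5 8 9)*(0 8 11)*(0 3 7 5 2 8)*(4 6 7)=(2 8 9)(3 4 6 7 5 11)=[0, 1, 8, 4, 6, 11, 7, 5, 9, 2, 10, 3]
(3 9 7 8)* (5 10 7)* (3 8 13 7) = [0, 1, 2, 9, 4, 10, 6, 13, 8, 5, 3, 11, 12, 7] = (3 9 5 10)(7 13)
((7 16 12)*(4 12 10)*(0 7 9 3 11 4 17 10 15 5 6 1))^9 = ((0 7 16 15 5 6 1)(3 11 4 12 9)(10 17))^9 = (0 16 5 1 7 15 6)(3 9 12 4 11)(10 17)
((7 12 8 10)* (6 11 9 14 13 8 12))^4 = (6 13)(7 14)(8 11)(9 10)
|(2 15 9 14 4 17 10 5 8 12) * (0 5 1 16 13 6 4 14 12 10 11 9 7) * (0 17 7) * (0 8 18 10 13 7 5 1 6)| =|(0 1 16 7 17 11 9 12 2 15 8 13)(4 5 18 10 6)| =60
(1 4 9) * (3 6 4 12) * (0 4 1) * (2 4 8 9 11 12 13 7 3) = [8, 13, 4, 6, 11, 5, 1, 3, 9, 0, 10, 12, 2, 7] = (0 8 9)(1 13 7 3 6)(2 4 11 12)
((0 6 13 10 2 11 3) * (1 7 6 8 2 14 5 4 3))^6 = (0 6 3 7 4 1 5 11 14 2 10 8 13)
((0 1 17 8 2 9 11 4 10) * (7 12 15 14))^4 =(0 2 10 8 4 17 11 1 9)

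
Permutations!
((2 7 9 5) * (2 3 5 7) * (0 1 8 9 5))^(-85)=(0 3 5 7 9 8 1)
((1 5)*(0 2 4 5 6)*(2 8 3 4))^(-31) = (0 5 8 1 3 6 4)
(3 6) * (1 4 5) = (1 4 5)(3 6) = [0, 4, 2, 6, 5, 1, 3]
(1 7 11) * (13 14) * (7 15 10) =(1 15 10 7 11)(13 14) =[0, 15, 2, 3, 4, 5, 6, 11, 8, 9, 7, 1, 12, 14, 13, 10]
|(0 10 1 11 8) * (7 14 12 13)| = |(0 10 1 11 8)(7 14 12 13)| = 20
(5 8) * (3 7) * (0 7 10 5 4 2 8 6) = (0 7 3 10 5 6)(2 8 4) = [7, 1, 8, 10, 2, 6, 0, 3, 4, 9, 5]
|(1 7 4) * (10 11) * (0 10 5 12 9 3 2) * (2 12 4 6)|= |(0 10 11 5 4 1 7 6 2)(3 12 9)|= 9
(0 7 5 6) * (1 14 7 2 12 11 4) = [2, 14, 12, 3, 1, 6, 0, 5, 8, 9, 10, 4, 11, 13, 7] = (0 2 12 11 4 1 14 7 5 6)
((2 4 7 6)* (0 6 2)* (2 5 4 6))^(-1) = (0 6 2)(4 5 7)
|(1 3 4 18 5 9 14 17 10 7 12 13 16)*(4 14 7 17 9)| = 24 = |(1 3 14 9 7 12 13 16)(4 18 5)(10 17)|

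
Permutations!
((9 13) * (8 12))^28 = (13)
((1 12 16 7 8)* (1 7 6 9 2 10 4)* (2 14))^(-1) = (1 4 10 2 14 9 6 16 12)(7 8)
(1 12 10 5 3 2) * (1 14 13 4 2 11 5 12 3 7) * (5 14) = (1 3 11 14 13 4 2 5 7)(10 12) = [0, 3, 5, 11, 2, 7, 6, 1, 8, 9, 12, 14, 10, 4, 13]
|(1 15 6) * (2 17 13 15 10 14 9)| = |(1 10 14 9 2 17 13 15 6)| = 9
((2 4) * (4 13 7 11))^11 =(2 13 7 11 4)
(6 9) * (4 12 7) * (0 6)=(0 6 9)(4 12 7)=[6, 1, 2, 3, 12, 5, 9, 4, 8, 0, 10, 11, 7]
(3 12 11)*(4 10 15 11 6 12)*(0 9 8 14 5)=(0 9 8 14 5)(3 4 10 15 11)(6 12)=[9, 1, 2, 4, 10, 0, 12, 7, 14, 8, 15, 3, 6, 13, 5, 11]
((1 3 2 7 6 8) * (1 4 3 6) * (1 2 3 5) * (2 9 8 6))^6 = (1 5 4 8 9 7 2)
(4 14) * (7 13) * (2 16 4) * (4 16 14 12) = (16)(2 14)(4 12)(7 13) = [0, 1, 14, 3, 12, 5, 6, 13, 8, 9, 10, 11, 4, 7, 2, 15, 16]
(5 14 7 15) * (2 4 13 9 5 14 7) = (2 4 13 9 5 7 15 14) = [0, 1, 4, 3, 13, 7, 6, 15, 8, 5, 10, 11, 12, 9, 2, 14]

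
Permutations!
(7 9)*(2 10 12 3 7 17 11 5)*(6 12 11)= (2 10 11 5)(3 7 9 17 6 12)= [0, 1, 10, 7, 4, 2, 12, 9, 8, 17, 11, 5, 3, 13, 14, 15, 16, 6]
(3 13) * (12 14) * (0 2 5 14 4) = (0 2 5 14 12 4)(3 13) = [2, 1, 5, 13, 0, 14, 6, 7, 8, 9, 10, 11, 4, 3, 12]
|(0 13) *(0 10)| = 3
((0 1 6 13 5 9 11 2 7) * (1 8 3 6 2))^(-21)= (0 8 3 6 13 5 9 11 1 2 7)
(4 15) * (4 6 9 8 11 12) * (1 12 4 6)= (1 12 6 9 8 11 4 15)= [0, 12, 2, 3, 15, 5, 9, 7, 11, 8, 10, 4, 6, 13, 14, 1]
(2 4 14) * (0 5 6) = (0 5 6)(2 4 14) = [5, 1, 4, 3, 14, 6, 0, 7, 8, 9, 10, 11, 12, 13, 2]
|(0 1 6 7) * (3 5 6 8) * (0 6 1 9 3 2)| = 14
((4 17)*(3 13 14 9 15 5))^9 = (3 9)(4 17)(5 14)(13 15)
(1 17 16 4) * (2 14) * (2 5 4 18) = (1 17 16 18 2 14 5 4) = [0, 17, 14, 3, 1, 4, 6, 7, 8, 9, 10, 11, 12, 13, 5, 15, 18, 16, 2]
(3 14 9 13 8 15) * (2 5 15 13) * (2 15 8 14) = (2 5 8 13 14 9 15 3) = [0, 1, 5, 2, 4, 8, 6, 7, 13, 15, 10, 11, 12, 14, 9, 3]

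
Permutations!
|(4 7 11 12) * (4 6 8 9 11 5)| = |(4 7 5)(6 8 9 11 12)| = 15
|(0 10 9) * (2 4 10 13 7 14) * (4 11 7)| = |(0 13 4 10 9)(2 11 7 14)| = 20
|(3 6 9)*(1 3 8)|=|(1 3 6 9 8)|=5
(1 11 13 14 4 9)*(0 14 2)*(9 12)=[14, 11, 0, 3, 12, 5, 6, 7, 8, 1, 10, 13, 9, 2, 4]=(0 14 4 12 9 1 11 13 2)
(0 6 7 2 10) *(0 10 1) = [6, 0, 1, 3, 4, 5, 7, 2, 8, 9, 10] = (10)(0 6 7 2 1)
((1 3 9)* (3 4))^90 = ((1 4 3 9))^90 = (1 3)(4 9)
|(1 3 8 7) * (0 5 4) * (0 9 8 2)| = |(0 5 4 9 8 7 1 3 2)| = 9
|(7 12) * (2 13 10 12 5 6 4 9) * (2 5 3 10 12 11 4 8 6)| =10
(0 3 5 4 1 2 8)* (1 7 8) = (0 3 5 4 7 8)(1 2) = [3, 2, 1, 5, 7, 4, 6, 8, 0]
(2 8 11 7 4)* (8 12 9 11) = (2 12 9 11 7 4) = [0, 1, 12, 3, 2, 5, 6, 4, 8, 11, 10, 7, 9]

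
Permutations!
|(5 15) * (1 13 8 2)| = |(1 13 8 2)(5 15)| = 4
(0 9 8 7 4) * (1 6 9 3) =[3, 6, 2, 1, 0, 5, 9, 4, 7, 8] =(0 3 1 6 9 8 7 4)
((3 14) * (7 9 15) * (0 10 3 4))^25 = ((0 10 3 14 4)(7 9 15))^25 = (7 9 15)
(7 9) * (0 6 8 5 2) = [6, 1, 0, 3, 4, 2, 8, 9, 5, 7] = (0 6 8 5 2)(7 9)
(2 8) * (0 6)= [6, 1, 8, 3, 4, 5, 0, 7, 2]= (0 6)(2 8)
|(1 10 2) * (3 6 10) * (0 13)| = 10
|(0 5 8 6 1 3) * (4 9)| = |(0 5 8 6 1 3)(4 9)| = 6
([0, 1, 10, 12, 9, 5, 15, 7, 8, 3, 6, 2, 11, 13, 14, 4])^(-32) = [0, 1, 4, 10, 11, 5, 3, 7, 8, 2, 9, 15, 6, 13, 14, 12]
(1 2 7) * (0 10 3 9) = (0 10 3 9)(1 2 7) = [10, 2, 7, 9, 4, 5, 6, 1, 8, 0, 3]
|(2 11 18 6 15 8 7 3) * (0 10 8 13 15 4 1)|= 22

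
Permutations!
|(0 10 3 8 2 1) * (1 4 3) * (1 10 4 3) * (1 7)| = |(10)(0 4 7 1)(2 3 8)| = 12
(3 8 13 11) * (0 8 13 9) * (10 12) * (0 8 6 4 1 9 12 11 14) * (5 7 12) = (0 6 4 1 9 8 5 7 12 10 11 3 13 14) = [6, 9, 2, 13, 1, 7, 4, 12, 5, 8, 11, 3, 10, 14, 0]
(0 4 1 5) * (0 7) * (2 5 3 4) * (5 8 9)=(0 2 8 9 5 7)(1 3 4)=[2, 3, 8, 4, 1, 7, 6, 0, 9, 5]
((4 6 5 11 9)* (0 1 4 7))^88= ((0 1 4 6 5 11 9 7))^88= (11)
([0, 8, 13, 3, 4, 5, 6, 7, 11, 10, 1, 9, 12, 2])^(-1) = [0, 10, 13, 3, 4, 5, 6, 7, 1, 11, 9, 8, 12, 2]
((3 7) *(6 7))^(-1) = (3 7 6)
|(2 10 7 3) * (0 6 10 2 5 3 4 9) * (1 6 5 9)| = 20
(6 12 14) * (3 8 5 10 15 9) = (3 8 5 10 15 9)(6 12 14) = [0, 1, 2, 8, 4, 10, 12, 7, 5, 3, 15, 11, 14, 13, 6, 9]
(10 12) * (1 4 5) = [0, 4, 2, 3, 5, 1, 6, 7, 8, 9, 12, 11, 10] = (1 4 5)(10 12)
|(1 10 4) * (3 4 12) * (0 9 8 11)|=|(0 9 8 11)(1 10 12 3 4)|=20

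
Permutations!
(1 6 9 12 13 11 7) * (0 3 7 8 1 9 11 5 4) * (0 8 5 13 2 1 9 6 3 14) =(0 14)(1 3 7 6 11 5 4 8 9 12 2) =[14, 3, 1, 7, 8, 4, 11, 6, 9, 12, 10, 5, 2, 13, 0]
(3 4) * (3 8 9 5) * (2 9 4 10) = (2 9 5 3 10)(4 8) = [0, 1, 9, 10, 8, 3, 6, 7, 4, 5, 2]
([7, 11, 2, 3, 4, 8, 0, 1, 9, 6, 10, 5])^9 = (0 7 1 11 5 8 9 6)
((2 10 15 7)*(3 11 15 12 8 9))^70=((2 10 12 8 9 3 11 15 7))^70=(2 15 3 8 10 7 11 9 12)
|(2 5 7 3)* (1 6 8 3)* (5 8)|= |(1 6 5 7)(2 8 3)|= 12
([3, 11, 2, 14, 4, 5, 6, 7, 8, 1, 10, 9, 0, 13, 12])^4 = (14)(1 11 9)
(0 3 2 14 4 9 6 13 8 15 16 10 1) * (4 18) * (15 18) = (0 3 2 14 15 16 10 1)(4 9 6 13 8 18) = [3, 0, 14, 2, 9, 5, 13, 7, 18, 6, 1, 11, 12, 8, 15, 16, 10, 17, 4]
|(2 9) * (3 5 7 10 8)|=10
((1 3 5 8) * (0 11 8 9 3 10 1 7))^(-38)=(0 8)(3 5 9)(7 11)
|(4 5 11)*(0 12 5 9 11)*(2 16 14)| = 3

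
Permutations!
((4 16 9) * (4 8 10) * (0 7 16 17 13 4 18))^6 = (0 18 10 8 9 16 7)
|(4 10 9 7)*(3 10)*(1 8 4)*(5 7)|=8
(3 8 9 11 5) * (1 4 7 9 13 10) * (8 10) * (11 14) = (1 4 7 9 14 11 5 3 10)(8 13) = [0, 4, 2, 10, 7, 3, 6, 9, 13, 14, 1, 5, 12, 8, 11]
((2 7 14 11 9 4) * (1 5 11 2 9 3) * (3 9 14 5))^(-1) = (1 3)(2 14 4 9 11 5 7)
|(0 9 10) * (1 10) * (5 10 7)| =|(0 9 1 7 5 10)| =6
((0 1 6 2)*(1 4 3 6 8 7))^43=(0 6 4 2 3)(1 8 7)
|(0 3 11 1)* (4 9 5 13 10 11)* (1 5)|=20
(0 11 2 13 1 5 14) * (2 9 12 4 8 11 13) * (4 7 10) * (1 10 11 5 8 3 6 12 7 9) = (0 13 10 4 3 6 12 9 7 11 1 8 5 14) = [13, 8, 2, 6, 3, 14, 12, 11, 5, 7, 4, 1, 9, 10, 0]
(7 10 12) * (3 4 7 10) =[0, 1, 2, 4, 7, 5, 6, 3, 8, 9, 12, 11, 10] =(3 4 7)(10 12)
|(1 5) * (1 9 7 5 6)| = |(1 6)(5 9 7)| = 6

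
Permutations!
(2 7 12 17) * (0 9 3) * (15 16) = (0 9 3)(2 7 12 17)(15 16) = [9, 1, 7, 0, 4, 5, 6, 12, 8, 3, 10, 11, 17, 13, 14, 16, 15, 2]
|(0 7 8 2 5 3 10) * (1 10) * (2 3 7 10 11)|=14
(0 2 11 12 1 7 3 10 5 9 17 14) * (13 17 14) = (0 2 11 12 1 7 3 10 5 9 14)(13 17) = [2, 7, 11, 10, 4, 9, 6, 3, 8, 14, 5, 12, 1, 17, 0, 15, 16, 13]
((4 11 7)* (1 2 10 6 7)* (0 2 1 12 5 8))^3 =(0 6 11 8 10 4 5 2 7 12)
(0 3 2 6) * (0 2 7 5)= (0 3 7 5)(2 6)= [3, 1, 6, 7, 4, 0, 2, 5]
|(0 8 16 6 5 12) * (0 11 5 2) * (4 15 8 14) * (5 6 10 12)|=|(0 14 4 15 8 16 10 12 11 6 2)|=11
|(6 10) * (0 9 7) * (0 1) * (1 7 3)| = |(0 9 3 1)(6 10)| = 4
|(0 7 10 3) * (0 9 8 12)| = 7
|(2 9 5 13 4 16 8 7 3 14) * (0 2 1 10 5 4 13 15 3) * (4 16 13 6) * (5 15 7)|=105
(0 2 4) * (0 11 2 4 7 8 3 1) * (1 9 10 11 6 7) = (0 4 6 7 8 3 9 10 11 2 1) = [4, 0, 1, 9, 6, 5, 7, 8, 3, 10, 11, 2]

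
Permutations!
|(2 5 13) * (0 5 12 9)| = |(0 5 13 2 12 9)| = 6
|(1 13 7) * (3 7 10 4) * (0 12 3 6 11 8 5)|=12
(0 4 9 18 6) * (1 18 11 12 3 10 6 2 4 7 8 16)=(0 7 8 16 1 18 2 4 9 11 12 3 10 6)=[7, 18, 4, 10, 9, 5, 0, 8, 16, 11, 6, 12, 3, 13, 14, 15, 1, 17, 2]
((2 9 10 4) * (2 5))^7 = (2 10 5 9 4)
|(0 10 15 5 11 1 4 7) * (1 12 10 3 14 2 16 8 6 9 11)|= 16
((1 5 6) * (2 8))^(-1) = (1 6 5)(2 8)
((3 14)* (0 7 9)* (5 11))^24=((0 7 9)(3 14)(5 11))^24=(14)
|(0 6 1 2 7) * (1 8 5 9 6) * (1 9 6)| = |(0 9 1 2 7)(5 6 8)| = 15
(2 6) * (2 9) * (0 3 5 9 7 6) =(0 3 5 9 2)(6 7) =[3, 1, 0, 5, 4, 9, 7, 6, 8, 2]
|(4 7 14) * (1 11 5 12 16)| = |(1 11 5 12 16)(4 7 14)| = 15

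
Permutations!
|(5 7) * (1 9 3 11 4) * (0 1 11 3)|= 6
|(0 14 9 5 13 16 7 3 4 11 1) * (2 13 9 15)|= 22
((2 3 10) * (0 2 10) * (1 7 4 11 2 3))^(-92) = (1 11 7 2 4)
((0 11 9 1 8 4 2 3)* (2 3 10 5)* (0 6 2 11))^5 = (1 2)(3 11)(4 5)(6 9)(8 10)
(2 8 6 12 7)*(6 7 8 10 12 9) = (2 10 12 8 7)(6 9) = [0, 1, 10, 3, 4, 5, 9, 2, 7, 6, 12, 11, 8]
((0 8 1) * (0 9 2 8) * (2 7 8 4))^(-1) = (1 8 7 9)(2 4)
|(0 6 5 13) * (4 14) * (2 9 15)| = 12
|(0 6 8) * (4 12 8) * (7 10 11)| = |(0 6 4 12 8)(7 10 11)| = 15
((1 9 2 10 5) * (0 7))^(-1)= (0 7)(1 5 10 2 9)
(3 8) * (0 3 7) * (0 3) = (3 8 7) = [0, 1, 2, 8, 4, 5, 6, 3, 7]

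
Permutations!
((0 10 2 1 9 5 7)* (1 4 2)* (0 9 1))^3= (0 10)(2 4)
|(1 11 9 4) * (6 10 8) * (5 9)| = |(1 11 5 9 4)(6 10 8)| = 15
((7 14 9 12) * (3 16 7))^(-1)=(3 12 9 14 7 16)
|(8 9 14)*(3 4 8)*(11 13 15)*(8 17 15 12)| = |(3 4 17 15 11 13 12 8 9 14)| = 10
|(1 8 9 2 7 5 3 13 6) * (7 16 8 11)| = 28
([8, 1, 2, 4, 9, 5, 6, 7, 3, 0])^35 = (9)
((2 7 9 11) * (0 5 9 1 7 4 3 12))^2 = ((0 5 9 11 2 4 3 12)(1 7))^2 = (0 9 2 3)(4 12 5 11)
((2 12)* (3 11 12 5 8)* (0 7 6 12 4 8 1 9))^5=(0 5 6 9 2 7 1 12)(3 11 4 8)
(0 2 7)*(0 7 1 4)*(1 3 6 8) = (0 2 3 6 8 1 4) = [2, 4, 3, 6, 0, 5, 8, 7, 1]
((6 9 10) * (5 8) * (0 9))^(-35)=(0 9 10 6)(5 8)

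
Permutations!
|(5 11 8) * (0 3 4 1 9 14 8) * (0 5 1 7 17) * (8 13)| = 10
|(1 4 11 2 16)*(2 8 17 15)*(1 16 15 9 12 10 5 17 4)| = |(2 15)(4 11 8)(5 17 9 12 10)| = 30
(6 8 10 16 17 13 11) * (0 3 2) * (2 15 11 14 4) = [3, 1, 0, 15, 2, 5, 8, 7, 10, 9, 16, 6, 12, 14, 4, 11, 17, 13] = (0 3 15 11 6 8 10 16 17 13 14 4 2)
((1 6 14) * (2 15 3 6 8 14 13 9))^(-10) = (1 14 8)(2 3 13)(6 9 15)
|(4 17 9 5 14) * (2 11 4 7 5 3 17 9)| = 6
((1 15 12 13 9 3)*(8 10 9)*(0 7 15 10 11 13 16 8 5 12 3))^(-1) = ((0 7 15 3 1 10 9)(5 12 16 8 11 13))^(-1) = (0 9 10 1 3 15 7)(5 13 11 8 16 12)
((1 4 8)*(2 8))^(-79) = ((1 4 2 8))^(-79) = (1 4 2 8)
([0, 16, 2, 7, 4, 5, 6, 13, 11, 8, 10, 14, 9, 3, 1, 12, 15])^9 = [0, 16, 2, 3, 4, 5, 6, 7, 11, 8, 10, 14, 9, 13, 1, 12, 15]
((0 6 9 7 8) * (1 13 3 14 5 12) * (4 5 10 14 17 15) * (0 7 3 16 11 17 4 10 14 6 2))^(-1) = ((0 2)(1 13 16 11 17 15 10 6 9 3 4 5 12)(7 8))^(-1) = (0 2)(1 12 5 4 3 9 6 10 15 17 11 16 13)(7 8)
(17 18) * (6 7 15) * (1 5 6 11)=(1 5 6 7 15 11)(17 18)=[0, 5, 2, 3, 4, 6, 7, 15, 8, 9, 10, 1, 12, 13, 14, 11, 16, 18, 17]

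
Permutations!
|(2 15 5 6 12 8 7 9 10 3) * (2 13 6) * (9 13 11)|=60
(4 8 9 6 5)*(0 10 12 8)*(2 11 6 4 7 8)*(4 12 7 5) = (0 10 7 8 9 12 2 11 6 4) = [10, 1, 11, 3, 0, 5, 4, 8, 9, 12, 7, 6, 2]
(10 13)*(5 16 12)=[0, 1, 2, 3, 4, 16, 6, 7, 8, 9, 13, 11, 5, 10, 14, 15, 12]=(5 16 12)(10 13)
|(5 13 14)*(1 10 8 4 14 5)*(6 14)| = 6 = |(1 10 8 4 6 14)(5 13)|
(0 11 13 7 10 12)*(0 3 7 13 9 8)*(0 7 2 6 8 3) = (13)(0 11 9 3 2 6 8 7 10 12) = [11, 1, 6, 2, 4, 5, 8, 10, 7, 3, 12, 9, 0, 13]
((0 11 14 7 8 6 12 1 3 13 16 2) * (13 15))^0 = ((0 11 14 7 8 6 12 1 3 15 13 16 2))^0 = (16)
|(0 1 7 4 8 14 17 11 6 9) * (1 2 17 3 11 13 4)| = |(0 2 17 13 4 8 14 3 11 6 9)(1 7)| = 22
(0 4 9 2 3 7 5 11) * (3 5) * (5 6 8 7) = (0 4 9 2 6 8 7 3 5 11) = [4, 1, 6, 5, 9, 11, 8, 3, 7, 2, 10, 0]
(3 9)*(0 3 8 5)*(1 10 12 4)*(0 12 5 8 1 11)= (0 3 9 1 10 5 12 4 11)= [3, 10, 2, 9, 11, 12, 6, 7, 8, 1, 5, 0, 4]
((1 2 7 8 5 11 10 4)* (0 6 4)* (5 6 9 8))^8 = (0 5 1 8 10 7 4 9 11 2 6)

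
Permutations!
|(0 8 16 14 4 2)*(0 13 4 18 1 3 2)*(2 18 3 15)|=|(0 8 16 14 3 18 1 15 2 13 4)|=11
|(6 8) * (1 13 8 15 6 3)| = |(1 13 8 3)(6 15)| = 4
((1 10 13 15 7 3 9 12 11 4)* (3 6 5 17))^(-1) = ((1 10 13 15 7 6 5 17 3 9 12 11 4))^(-1) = (1 4 11 12 9 3 17 5 6 7 15 13 10)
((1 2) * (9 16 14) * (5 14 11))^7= (1 2)(5 9 11 14 16)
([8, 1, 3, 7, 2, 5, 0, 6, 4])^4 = (0 3 8 7 4 6 2)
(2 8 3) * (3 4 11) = (2 8 4 11 3) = [0, 1, 8, 2, 11, 5, 6, 7, 4, 9, 10, 3]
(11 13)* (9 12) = (9 12)(11 13) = [0, 1, 2, 3, 4, 5, 6, 7, 8, 12, 10, 13, 9, 11]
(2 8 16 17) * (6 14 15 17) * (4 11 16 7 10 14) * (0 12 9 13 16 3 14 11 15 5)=[12, 1, 8, 14, 15, 0, 4, 10, 7, 13, 11, 3, 9, 16, 5, 17, 6, 2]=(0 12 9 13 16 6 4 15 17 2 8 7 10 11 3 14 5)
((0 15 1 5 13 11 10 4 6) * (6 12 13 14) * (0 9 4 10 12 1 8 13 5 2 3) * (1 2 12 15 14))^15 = (0 14 6 9 4 2 3)(8 15 11 13)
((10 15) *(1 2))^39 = (1 2)(10 15)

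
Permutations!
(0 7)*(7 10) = (0 10 7) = [10, 1, 2, 3, 4, 5, 6, 0, 8, 9, 7]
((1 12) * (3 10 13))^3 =((1 12)(3 10 13))^3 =(13)(1 12)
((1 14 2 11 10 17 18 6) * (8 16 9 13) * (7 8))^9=(1 14 2 11 10 17 18 6)(7 13 9 16 8)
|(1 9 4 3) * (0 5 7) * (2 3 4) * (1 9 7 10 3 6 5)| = 6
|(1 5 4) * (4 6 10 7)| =|(1 5 6 10 7 4)| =6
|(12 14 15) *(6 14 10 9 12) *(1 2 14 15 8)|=|(1 2 14 8)(6 15)(9 12 10)|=12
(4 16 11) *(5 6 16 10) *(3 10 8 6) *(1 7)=[0, 7, 2, 10, 8, 3, 16, 1, 6, 9, 5, 4, 12, 13, 14, 15, 11]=(1 7)(3 10 5)(4 8 6 16 11)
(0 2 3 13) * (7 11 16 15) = [2, 1, 3, 13, 4, 5, 6, 11, 8, 9, 10, 16, 12, 0, 14, 7, 15] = (0 2 3 13)(7 11 16 15)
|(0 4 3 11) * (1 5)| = 4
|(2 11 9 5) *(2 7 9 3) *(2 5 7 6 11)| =4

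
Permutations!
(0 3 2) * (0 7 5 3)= (2 7 5 3)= [0, 1, 7, 2, 4, 3, 6, 5]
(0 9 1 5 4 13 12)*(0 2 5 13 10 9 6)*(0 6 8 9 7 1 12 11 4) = [8, 13, 5, 3, 10, 0, 6, 1, 9, 12, 7, 4, 2, 11] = (0 8 9 12 2 5)(1 13 11 4 10 7)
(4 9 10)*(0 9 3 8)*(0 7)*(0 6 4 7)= (0 9 10 7 6 4 3 8)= [9, 1, 2, 8, 3, 5, 4, 6, 0, 10, 7]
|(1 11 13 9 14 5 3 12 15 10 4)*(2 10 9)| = 6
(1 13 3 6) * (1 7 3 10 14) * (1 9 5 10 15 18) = [0, 13, 2, 6, 4, 10, 7, 3, 8, 5, 14, 11, 12, 15, 9, 18, 16, 17, 1] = (1 13 15 18)(3 6 7)(5 10 14 9)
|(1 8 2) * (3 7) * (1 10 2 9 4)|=4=|(1 8 9 4)(2 10)(3 7)|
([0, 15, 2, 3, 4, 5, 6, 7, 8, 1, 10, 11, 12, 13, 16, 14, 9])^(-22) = [0, 16, 2, 3, 4, 5, 6, 7, 8, 14, 10, 11, 12, 13, 1, 9, 15]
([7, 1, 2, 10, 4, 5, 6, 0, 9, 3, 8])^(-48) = (10)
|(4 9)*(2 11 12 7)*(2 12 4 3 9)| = |(2 11 4)(3 9)(7 12)| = 6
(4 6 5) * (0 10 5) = (0 10 5 4 6) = [10, 1, 2, 3, 6, 4, 0, 7, 8, 9, 5]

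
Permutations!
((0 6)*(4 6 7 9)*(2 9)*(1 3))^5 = (0 6 4 9 2 7)(1 3)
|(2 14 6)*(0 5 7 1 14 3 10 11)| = |(0 5 7 1 14 6 2 3 10 11)| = 10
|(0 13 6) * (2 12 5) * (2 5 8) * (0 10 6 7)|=|(0 13 7)(2 12 8)(6 10)|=6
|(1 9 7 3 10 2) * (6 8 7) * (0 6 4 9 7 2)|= |(0 6 8 2 1 7 3 10)(4 9)|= 8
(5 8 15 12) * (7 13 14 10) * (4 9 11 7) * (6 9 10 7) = (4 10)(5 8 15 12)(6 9 11)(7 13 14) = [0, 1, 2, 3, 10, 8, 9, 13, 15, 11, 4, 6, 5, 14, 7, 12]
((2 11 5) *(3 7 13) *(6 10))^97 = ((2 11 5)(3 7 13)(6 10))^97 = (2 11 5)(3 7 13)(6 10)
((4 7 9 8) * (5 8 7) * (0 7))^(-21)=((0 7 9)(4 5 8))^(-21)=(9)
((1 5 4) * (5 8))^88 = (8)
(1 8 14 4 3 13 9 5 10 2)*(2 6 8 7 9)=[0, 7, 1, 13, 3, 10, 8, 9, 14, 5, 6, 11, 12, 2, 4]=(1 7 9 5 10 6 8 14 4 3 13 2)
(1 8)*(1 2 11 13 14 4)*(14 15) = (1 8 2 11 13 15 14 4) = [0, 8, 11, 3, 1, 5, 6, 7, 2, 9, 10, 13, 12, 15, 4, 14]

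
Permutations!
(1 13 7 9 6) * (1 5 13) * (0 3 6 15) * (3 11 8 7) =(0 11 8 7 9 15)(3 6 5 13) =[11, 1, 2, 6, 4, 13, 5, 9, 7, 15, 10, 8, 12, 3, 14, 0]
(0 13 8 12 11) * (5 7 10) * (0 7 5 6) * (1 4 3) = (0 13 8 12 11 7 10 6)(1 4 3) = [13, 4, 2, 1, 3, 5, 0, 10, 12, 9, 6, 7, 11, 8]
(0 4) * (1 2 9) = [4, 2, 9, 3, 0, 5, 6, 7, 8, 1] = (0 4)(1 2 9)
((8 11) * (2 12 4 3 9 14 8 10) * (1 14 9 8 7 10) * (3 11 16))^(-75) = (16)(1 12 7 11 2 14 4 10)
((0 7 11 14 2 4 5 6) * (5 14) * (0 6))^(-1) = ((0 7 11 5)(2 4 14))^(-1) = (0 5 11 7)(2 14 4)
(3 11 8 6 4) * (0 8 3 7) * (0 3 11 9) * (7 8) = (11)(0 7 3 9)(4 8 6) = [7, 1, 2, 9, 8, 5, 4, 3, 6, 0, 10, 11]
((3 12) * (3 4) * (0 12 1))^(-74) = ((0 12 4 3 1))^(-74) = (0 12 4 3 1)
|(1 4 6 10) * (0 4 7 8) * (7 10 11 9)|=|(0 4 6 11 9 7 8)(1 10)|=14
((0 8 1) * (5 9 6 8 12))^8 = ((0 12 5 9 6 8 1))^8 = (0 12 5 9 6 8 1)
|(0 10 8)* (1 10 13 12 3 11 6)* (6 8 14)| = 12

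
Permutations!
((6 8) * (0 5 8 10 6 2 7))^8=((0 5 8 2 7)(6 10))^8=(10)(0 2 5 7 8)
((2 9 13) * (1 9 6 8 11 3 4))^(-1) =(1 4 3 11 8 6 2 13 9)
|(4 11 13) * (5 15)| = |(4 11 13)(5 15)| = 6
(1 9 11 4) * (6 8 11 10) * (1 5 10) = [0, 9, 2, 3, 5, 10, 8, 7, 11, 1, 6, 4] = (1 9)(4 5 10 6 8 11)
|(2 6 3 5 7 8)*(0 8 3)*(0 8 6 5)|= |(0 6 8 2 5 7 3)|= 7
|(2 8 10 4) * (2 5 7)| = 6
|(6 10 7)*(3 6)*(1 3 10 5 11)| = |(1 3 6 5 11)(7 10)| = 10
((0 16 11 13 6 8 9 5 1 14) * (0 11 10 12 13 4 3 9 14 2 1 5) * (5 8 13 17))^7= (0 14 10 4 17 9 8 16 11 12 3 5)(1 2)(6 13)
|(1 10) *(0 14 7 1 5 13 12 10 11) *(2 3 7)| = 28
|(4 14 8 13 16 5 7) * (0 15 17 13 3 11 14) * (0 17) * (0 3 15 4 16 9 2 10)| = 105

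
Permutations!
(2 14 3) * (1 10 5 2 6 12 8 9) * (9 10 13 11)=[0, 13, 14, 6, 4, 2, 12, 7, 10, 1, 5, 9, 8, 11, 3]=(1 13 11 9)(2 14 3 6 12 8 10 5)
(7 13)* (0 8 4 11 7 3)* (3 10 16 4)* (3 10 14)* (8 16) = [16, 1, 2, 0, 11, 5, 6, 13, 10, 9, 8, 7, 12, 14, 3, 15, 4] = (0 16 4 11 7 13 14 3)(8 10)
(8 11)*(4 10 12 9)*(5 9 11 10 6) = (4 6 5 9)(8 10 12 11) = [0, 1, 2, 3, 6, 9, 5, 7, 10, 4, 12, 8, 11]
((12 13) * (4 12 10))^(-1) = ((4 12 13 10))^(-1) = (4 10 13 12)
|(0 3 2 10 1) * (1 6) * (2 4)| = 7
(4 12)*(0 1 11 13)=(0 1 11 13)(4 12)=[1, 11, 2, 3, 12, 5, 6, 7, 8, 9, 10, 13, 4, 0]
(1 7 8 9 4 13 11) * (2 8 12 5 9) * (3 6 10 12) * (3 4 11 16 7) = (1 3 6 10 12 5 9 11)(2 8)(4 13 16 7) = [0, 3, 8, 6, 13, 9, 10, 4, 2, 11, 12, 1, 5, 16, 14, 15, 7]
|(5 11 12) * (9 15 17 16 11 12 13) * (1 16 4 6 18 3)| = 22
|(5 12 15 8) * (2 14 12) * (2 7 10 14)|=7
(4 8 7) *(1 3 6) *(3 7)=(1 7 4 8 3 6)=[0, 7, 2, 6, 8, 5, 1, 4, 3]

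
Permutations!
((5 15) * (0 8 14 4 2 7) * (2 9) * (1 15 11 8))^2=(0 15 11 14 9 7 1 5 8 4 2)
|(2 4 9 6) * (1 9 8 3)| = |(1 9 6 2 4 8 3)| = 7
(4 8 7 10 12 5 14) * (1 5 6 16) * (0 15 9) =(0 15 9)(1 5 14 4 8 7 10 12 6 16) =[15, 5, 2, 3, 8, 14, 16, 10, 7, 0, 12, 11, 6, 13, 4, 9, 1]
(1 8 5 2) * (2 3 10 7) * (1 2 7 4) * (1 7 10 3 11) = (1 8 5 11)(4 7 10) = [0, 8, 2, 3, 7, 11, 6, 10, 5, 9, 4, 1]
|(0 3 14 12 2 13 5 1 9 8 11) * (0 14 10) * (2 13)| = |(0 3 10)(1 9 8 11 14 12 13 5)| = 24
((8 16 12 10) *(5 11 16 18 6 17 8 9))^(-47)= ((5 11 16 12 10 9)(6 17 8 18))^(-47)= (5 11 16 12 10 9)(6 17 8 18)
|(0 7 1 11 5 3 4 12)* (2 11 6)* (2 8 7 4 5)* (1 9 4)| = 8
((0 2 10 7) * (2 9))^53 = ((0 9 2 10 7))^53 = (0 10 9 7 2)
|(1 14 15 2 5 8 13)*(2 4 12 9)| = 10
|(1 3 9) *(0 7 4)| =|(0 7 4)(1 3 9)| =3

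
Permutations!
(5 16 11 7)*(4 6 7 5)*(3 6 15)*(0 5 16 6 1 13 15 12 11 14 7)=(0 5 6)(1 13 15 3)(4 12 11 16 14 7)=[5, 13, 2, 1, 12, 6, 0, 4, 8, 9, 10, 16, 11, 15, 7, 3, 14]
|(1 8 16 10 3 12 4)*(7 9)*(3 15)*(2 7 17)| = |(1 8 16 10 15 3 12 4)(2 7 9 17)| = 8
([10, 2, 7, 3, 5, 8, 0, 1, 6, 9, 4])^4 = [8, 2, 7, 3, 0, 10, 5, 1, 4, 9, 6]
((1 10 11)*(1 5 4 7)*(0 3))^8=(1 11 4)(5 7 10)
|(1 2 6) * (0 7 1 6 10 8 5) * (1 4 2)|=7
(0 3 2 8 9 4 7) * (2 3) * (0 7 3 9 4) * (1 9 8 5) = (0 2 5 1 9)(3 8 4) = [2, 9, 5, 8, 3, 1, 6, 7, 4, 0]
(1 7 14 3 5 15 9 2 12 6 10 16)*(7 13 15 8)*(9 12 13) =(1 9 2 13 15 12 6 10 16)(3 5 8 7 14) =[0, 9, 13, 5, 4, 8, 10, 14, 7, 2, 16, 11, 6, 15, 3, 12, 1]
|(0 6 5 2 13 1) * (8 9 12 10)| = |(0 6 5 2 13 1)(8 9 12 10)| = 12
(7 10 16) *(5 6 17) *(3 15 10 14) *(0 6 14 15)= (0 6 17 5 14 3)(7 15 10 16)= [6, 1, 2, 0, 4, 14, 17, 15, 8, 9, 16, 11, 12, 13, 3, 10, 7, 5]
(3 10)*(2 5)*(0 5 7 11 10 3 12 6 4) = [5, 1, 7, 3, 0, 2, 4, 11, 8, 9, 12, 10, 6] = (0 5 2 7 11 10 12 6 4)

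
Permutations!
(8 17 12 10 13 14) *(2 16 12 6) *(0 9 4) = (0 9 4)(2 16 12 10 13 14 8 17 6) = [9, 1, 16, 3, 0, 5, 2, 7, 17, 4, 13, 11, 10, 14, 8, 15, 12, 6]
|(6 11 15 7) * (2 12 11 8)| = |(2 12 11 15 7 6 8)| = 7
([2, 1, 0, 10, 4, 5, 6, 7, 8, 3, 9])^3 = (10)(0 2)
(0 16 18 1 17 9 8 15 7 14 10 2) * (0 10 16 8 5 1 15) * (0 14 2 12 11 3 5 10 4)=(0 8 14 16 18 15 7 2 4)(1 17 9 10 12 11 3 5)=[8, 17, 4, 5, 0, 1, 6, 2, 14, 10, 12, 3, 11, 13, 16, 7, 18, 9, 15]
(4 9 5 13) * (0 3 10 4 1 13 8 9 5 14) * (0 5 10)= (0 3)(1 13)(4 10)(5 8 9 14)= [3, 13, 2, 0, 10, 8, 6, 7, 9, 14, 4, 11, 12, 1, 5]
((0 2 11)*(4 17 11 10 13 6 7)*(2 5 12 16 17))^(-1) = ((0 5 12 16 17 11)(2 10 13 6 7 4))^(-1) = (0 11 17 16 12 5)(2 4 7 6 13 10)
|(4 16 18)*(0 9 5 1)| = |(0 9 5 1)(4 16 18)| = 12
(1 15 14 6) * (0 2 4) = (0 2 4)(1 15 14 6) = [2, 15, 4, 3, 0, 5, 1, 7, 8, 9, 10, 11, 12, 13, 6, 14]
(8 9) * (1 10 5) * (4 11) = [0, 10, 2, 3, 11, 1, 6, 7, 9, 8, 5, 4] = (1 10 5)(4 11)(8 9)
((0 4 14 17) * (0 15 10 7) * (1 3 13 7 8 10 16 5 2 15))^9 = (0 4 14 17 1 3 13 7)(2 15 16 5)(8 10)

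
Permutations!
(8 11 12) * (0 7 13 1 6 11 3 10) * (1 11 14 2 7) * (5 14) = [1, 6, 7, 10, 4, 14, 5, 13, 3, 9, 0, 12, 8, 11, 2] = (0 1 6 5 14 2 7 13 11 12 8 3 10)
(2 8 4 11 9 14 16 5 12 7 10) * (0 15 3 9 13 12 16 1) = (0 15 3 9 14 1)(2 8 4 11 13 12 7 10)(5 16) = [15, 0, 8, 9, 11, 16, 6, 10, 4, 14, 2, 13, 7, 12, 1, 3, 5]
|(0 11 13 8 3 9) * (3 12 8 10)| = |(0 11 13 10 3 9)(8 12)| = 6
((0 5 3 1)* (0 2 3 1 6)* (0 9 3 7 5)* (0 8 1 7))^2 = ((0 8 1 2)(3 6 9)(5 7))^2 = (0 1)(2 8)(3 9 6)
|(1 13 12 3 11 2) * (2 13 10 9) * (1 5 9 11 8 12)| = |(1 10 11 13)(2 5 9)(3 8 12)| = 12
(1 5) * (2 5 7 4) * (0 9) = (0 9)(1 7 4 2 5) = [9, 7, 5, 3, 2, 1, 6, 4, 8, 0]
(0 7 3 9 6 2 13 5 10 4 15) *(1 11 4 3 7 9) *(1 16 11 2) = [9, 2, 13, 16, 15, 10, 1, 7, 8, 6, 3, 4, 12, 5, 14, 0, 11] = (0 9 6 1 2 13 5 10 3 16 11 4 15)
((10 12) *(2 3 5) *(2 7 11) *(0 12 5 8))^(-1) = ((0 12 10 5 7 11 2 3 8))^(-1) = (0 8 3 2 11 7 5 10 12)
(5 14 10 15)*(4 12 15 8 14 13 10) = (4 12 15 5 13 10 8 14) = [0, 1, 2, 3, 12, 13, 6, 7, 14, 9, 8, 11, 15, 10, 4, 5]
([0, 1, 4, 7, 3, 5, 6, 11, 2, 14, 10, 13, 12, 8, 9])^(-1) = [0, 1, 8, 4, 2, 5, 6, 3, 13, 14, 10, 7, 12, 11, 9]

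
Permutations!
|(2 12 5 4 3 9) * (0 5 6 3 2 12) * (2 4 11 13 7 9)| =10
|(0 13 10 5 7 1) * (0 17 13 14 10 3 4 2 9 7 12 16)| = |(0 14 10 5 12 16)(1 17 13 3 4 2 9 7)| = 24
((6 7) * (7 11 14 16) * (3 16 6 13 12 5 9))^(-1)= (3 9 5 12 13 7 16)(6 14 11)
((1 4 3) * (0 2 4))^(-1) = ((0 2 4 3 1))^(-1) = (0 1 3 4 2)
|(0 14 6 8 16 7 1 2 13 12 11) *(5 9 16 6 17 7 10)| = 36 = |(0 14 17 7 1 2 13 12 11)(5 9 16 10)(6 8)|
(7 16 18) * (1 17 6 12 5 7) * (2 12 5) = [0, 17, 12, 3, 4, 7, 5, 16, 8, 9, 10, 11, 2, 13, 14, 15, 18, 6, 1] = (1 17 6 5 7 16 18)(2 12)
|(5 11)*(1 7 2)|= 6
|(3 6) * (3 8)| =3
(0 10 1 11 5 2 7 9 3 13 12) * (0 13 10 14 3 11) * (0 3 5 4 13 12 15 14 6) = (0 6)(1 3 10)(2 7 9 11 4 13 15 14 5) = [6, 3, 7, 10, 13, 2, 0, 9, 8, 11, 1, 4, 12, 15, 5, 14]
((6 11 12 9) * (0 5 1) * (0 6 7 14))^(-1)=((0 5 1 6 11 12 9 7 14))^(-1)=(0 14 7 9 12 11 6 1 5)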